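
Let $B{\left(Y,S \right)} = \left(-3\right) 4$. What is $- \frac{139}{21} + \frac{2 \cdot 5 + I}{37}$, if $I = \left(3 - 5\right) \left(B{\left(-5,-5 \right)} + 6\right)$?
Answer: $- \frac{4681}{777} \approx -6.0245$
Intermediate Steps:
$B{\left(Y,S \right)} = -12$
$I = 12$ ($I = \left(3 - 5\right) \left(-12 + 6\right) = \left(-2\right) \left(-6\right) = 12$)
$- \frac{139}{21} + \frac{2 \cdot 5 + I}{37} = - \frac{139}{21} + \frac{2 \cdot 5 + 12}{37} = \left(-139\right) \frac{1}{21} + \left(10 + 12\right) \frac{1}{37} = - \frac{139}{21} + 22 \cdot \frac{1}{37} = - \frac{139}{21} + \frac{22}{37} = - \frac{4681}{777}$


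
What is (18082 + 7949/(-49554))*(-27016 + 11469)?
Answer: -13930539216013/49554 ≈ -2.8112e+8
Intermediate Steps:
(18082 + 7949/(-49554))*(-27016 + 11469) = (18082 + 7949*(-1/49554))*(-15547) = (18082 - 7949/49554)*(-15547) = (896027479/49554)*(-15547) = -13930539216013/49554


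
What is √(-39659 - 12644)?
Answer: I*√52303 ≈ 228.7*I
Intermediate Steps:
√(-39659 - 12644) = √(-52303) = I*√52303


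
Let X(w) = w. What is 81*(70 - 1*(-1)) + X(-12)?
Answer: 5739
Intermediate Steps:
81*(70 - 1*(-1)) + X(-12) = 81*(70 - 1*(-1)) - 12 = 81*(70 + 1) - 12 = 81*71 - 12 = 5751 - 12 = 5739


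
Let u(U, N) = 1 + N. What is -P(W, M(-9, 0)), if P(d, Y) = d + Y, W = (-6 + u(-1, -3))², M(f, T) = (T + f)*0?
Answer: -64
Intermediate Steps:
M(f, T) = 0
W = 64 (W = (-6 + (1 - 3))² = (-6 - 2)² = (-8)² = 64)
P(d, Y) = Y + d
-P(W, M(-9, 0)) = -(0 + 64) = -1*64 = -64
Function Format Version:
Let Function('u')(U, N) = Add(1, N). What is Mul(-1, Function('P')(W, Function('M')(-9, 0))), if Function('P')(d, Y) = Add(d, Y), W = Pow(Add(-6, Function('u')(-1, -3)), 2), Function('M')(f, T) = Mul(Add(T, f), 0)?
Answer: -64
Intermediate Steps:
Function('M')(f, T) = 0
W = 64 (W = Pow(Add(-6, Add(1, -3)), 2) = Pow(Add(-6, -2), 2) = Pow(-8, 2) = 64)
Function('P')(d, Y) = Add(Y, d)
Mul(-1, Function('P')(W, Function('M')(-9, 0))) = Mul(-1, Add(0, 64)) = Mul(-1, 64) = -64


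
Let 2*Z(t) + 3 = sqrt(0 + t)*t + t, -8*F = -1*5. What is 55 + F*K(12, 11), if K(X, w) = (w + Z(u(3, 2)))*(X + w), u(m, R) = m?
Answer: 1705/8 + 345*sqrt(3)/16 ≈ 250.47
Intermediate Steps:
F = 5/8 (F = -(-1)*5/8 = -1/8*(-5) = 5/8 ≈ 0.62500)
Z(t) = -3/2 + t/2 + t**(3/2)/2 (Z(t) = -3/2 + (sqrt(0 + t)*t + t)/2 = -3/2 + (sqrt(t)*t + t)/2 = -3/2 + (t**(3/2) + t)/2 = -3/2 + (t + t**(3/2))/2 = -3/2 + (t/2 + t**(3/2)/2) = -3/2 + t/2 + t**(3/2)/2)
K(X, w) = (X + w)*(w + 3*sqrt(3)/2) (K(X, w) = (w + (-3/2 + (1/2)*3 + 3**(3/2)/2))*(X + w) = (w + (-3/2 + 3/2 + (3*sqrt(3))/2))*(X + w) = (w + (-3/2 + 3/2 + 3*sqrt(3)/2))*(X + w) = (w + 3*sqrt(3)/2)*(X + w) = (X + w)*(w + 3*sqrt(3)/2))
55 + F*K(12, 11) = 55 + 5*(11**2 + 12*11 + (3/2)*12*sqrt(3) + (3/2)*11*sqrt(3))/8 = 55 + 5*(121 + 132 + 18*sqrt(3) + 33*sqrt(3)/2)/8 = 55 + 5*(253 + 69*sqrt(3)/2)/8 = 55 + (1265/8 + 345*sqrt(3)/16) = 1705/8 + 345*sqrt(3)/16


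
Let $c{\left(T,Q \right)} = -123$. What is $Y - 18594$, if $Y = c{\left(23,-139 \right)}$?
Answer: $-18717$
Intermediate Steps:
$Y = -123$
$Y - 18594 = -123 - 18594 = -18717$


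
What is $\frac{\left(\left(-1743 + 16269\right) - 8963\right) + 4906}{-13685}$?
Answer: $- \frac{10469}{13685} \approx -0.765$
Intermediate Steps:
$\frac{\left(\left(-1743 + 16269\right) - 8963\right) + 4906}{-13685} = \left(\left(14526 - 8963\right) + 4906\right) \left(- \frac{1}{13685}\right) = \left(5563 + 4906\right) \left(- \frac{1}{13685}\right) = 10469 \left(- \frac{1}{13685}\right) = - \frac{10469}{13685}$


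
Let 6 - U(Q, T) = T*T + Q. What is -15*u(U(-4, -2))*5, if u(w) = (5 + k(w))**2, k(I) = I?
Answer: -9075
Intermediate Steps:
U(Q, T) = 6 - Q - T**2 (U(Q, T) = 6 - (T*T + Q) = 6 - (T**2 + Q) = 6 - (Q + T**2) = 6 + (-Q - T**2) = 6 - Q - T**2)
u(w) = (5 + w)**2
-15*u(U(-4, -2))*5 = -15*(5 + (6 - 1*(-4) - 1*(-2)**2))**2*5 = -15*(5 + (6 + 4 - 1*4))**2*5 = -15*(5 + (6 + 4 - 4))**2*5 = -15*(5 + 6)**2*5 = -15*11**2*5 = -15*121*5 = -1815*5 = -9075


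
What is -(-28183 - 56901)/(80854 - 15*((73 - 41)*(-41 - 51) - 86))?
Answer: 21271/31576 ≈ 0.67364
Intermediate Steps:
-(-28183 - 56901)/(80854 - 15*((73 - 41)*(-41 - 51) - 86)) = -(-85084)/(80854 - 15*(32*(-92) - 86)) = -(-85084)/(80854 - 15*(-2944 - 86)) = -(-85084)/(80854 - 15*(-3030)) = -(-85084)/(80854 + 45450) = -(-85084)/126304 = -1*(-21271/31576) = 21271/31576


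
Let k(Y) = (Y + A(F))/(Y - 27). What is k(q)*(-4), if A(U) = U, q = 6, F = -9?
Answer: -4/7 ≈ -0.57143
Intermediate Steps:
k(Y) = (-9 + Y)/(-27 + Y) (k(Y) = (Y - 9)/(Y - 27) = (-9 + Y)/(-27 + Y))
k(q)*(-4) = ((-9 + 6)/(-27 + 6))*(-4) = (-3/(-21))*(-4) = -1/21*(-3)*(-4) = (1/7)*(-4) = -4/7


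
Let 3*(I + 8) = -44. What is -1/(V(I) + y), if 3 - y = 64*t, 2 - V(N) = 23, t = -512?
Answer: -1/32750 ≈ -3.0534e-5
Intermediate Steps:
I = -68/3 (I = -8 + (⅓)*(-44) = -8 - 44/3 = -68/3 ≈ -22.667)
V(N) = -21 (V(N) = 2 - 1*23 = 2 - 23 = -21)
y = 32771 (y = 3 - 64*(-512) = 3 - 1*(-32768) = 3 + 32768 = 32771)
-1/(V(I) + y) = -1/(-21 + 32771) = -1/32750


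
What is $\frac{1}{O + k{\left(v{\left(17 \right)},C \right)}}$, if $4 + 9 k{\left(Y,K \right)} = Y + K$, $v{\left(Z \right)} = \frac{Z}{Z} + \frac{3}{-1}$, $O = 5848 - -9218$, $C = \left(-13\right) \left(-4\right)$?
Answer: $\frac{9}{135640} \approx 6.6352 \cdot 10^{-5}$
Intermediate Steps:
$C = 52$
$O = 15066$ ($O = 5848 + 9218 = 15066$)
$v{\left(Z \right)} = -2$ ($v{\left(Z \right)} = 1 + 3 \left(-1\right) = 1 - 3 = -2$)
$k{\left(Y,K \right)} = - \frac{4}{9} + \frac{K}{9} + \frac{Y}{9}$ ($k{\left(Y,K \right)} = - \frac{4}{9} + \frac{Y + K}{9} = - \frac{4}{9} + \frac{K + Y}{9} = - \frac{4}{9} + \left(\frac{K}{9} + \frac{Y}{9}\right) = - \frac{4}{9} + \frac{K}{9} + \frac{Y}{9}$)
$\frac{1}{O + k{\left(v{\left(17 \right)},C \right)}} = \frac{1}{15066 + \left(- \frac{4}{9} + \frac{1}{9} \cdot 52 + \frac{1}{9} \left(-2\right)\right)} = \frac{1}{15066 - - \frac{46}{9}} = \frac{1}{15066 + \frac{46}{9}} = \frac{1}{\frac{135640}{9}} = \frac{9}{135640}$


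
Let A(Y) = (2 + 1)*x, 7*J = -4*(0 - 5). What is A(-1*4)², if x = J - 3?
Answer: 9/49 ≈ 0.18367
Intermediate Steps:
J = 20/7 (J = (-4*(0 - 5))/7 = (-4*(-5))/7 = (⅐)*20 = 20/7 ≈ 2.8571)
x = -⅐ (x = 20/7 - 3 = -⅐ ≈ -0.14286)
A(Y) = -3/7 (A(Y) = (2 + 1)*(-⅐) = 3*(-⅐) = -3/7)
A(-1*4)² = (-3/7)² = 9/49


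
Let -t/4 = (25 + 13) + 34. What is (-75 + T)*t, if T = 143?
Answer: -19584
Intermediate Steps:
t = -288 (t = -4*((25 + 13) + 34) = -4*(38 + 34) = -4*72 = -288)
(-75 + T)*t = (-75 + 143)*(-288) = 68*(-288) = -19584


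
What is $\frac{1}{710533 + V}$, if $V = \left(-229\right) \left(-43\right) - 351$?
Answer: $\frac{1}{720029} \approx 1.3888 \cdot 10^{-6}$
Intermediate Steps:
$V = 9496$ ($V = 9847 - 351 = 9496$)
$\frac{1}{710533 + V} = \frac{1}{710533 + 9496} = \frac{1}{720029}$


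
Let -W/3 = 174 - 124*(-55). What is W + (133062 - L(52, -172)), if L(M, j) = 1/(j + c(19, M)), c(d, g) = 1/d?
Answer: 366165379/3267 ≈ 1.1208e+5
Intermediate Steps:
L(M, j) = 1/(1/19 + j) (L(M, j) = 1/(j + 1/19) = 1/(1/19 + j))
W = -20982 (W = -3*(174 - 124*(-55)) = -3*(174 + 6820) = -3*6994 = -20982)
W + (133062 - L(52, -172)) = -20982 + (133062 - 19/(1 + 19*(-172))) = -20982 + (133062 - 19/(1 - 3268)) = -20982 + (133062 - 19/(-3267)) = -20982 + (133062 - 19*(-1)/3267) = -20982 + (133062 - 1*(-19/3267)) = -20982 + (133062 + 19/3267) = -20982 + 434713573/3267 = 366165379/3267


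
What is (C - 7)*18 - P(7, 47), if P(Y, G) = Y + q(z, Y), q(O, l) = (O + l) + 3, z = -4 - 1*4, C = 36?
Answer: 513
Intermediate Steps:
z = -8 (z = -4 - 4 = -8)
q(O, l) = 3 + O + l
P(Y, G) = -5 + 2*Y (P(Y, G) = Y + (3 - 8 + Y) = Y + (-5 + Y) = -5 + 2*Y)
(C - 7)*18 - P(7, 47) = (36 - 7)*18 - (-5 + 2*7) = 29*18 - (-5 + 14) = 522 - 1*9 = 522 - 9 = 513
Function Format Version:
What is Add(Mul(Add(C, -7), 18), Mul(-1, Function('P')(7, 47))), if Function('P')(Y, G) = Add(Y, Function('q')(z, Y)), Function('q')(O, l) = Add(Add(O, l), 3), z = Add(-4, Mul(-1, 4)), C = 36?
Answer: 513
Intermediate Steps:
z = -8 (z = Add(-4, -4) = -8)
Function('q')(O, l) = Add(3, O, l)
Function('P')(Y, G) = Add(-5, Mul(2, Y)) (Function('P')(Y, G) = Add(Y, Add(3, -8, Y)) = Add(Y, Add(-5, Y)) = Add(-5, Mul(2, Y)))
Add(Mul(Add(C, -7), 18), Mul(-1, Function('P')(7, 47))) = Add(Mul(Add(36, -7), 18), Mul(-1, Add(-5, Mul(2, 7)))) = Add(Mul(29, 18), Mul(-1, Add(-5, 14))) = Add(522, Mul(-1, 9)) = Add(522, -9) = 513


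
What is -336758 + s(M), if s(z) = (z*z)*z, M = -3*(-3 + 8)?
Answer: -340133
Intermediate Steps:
M = -15 (M = -3*5 = -15)
s(z) = z³ (s(z) = z²*z = z³)
-336758 + s(M) = -336758 + (-15)³ = -336758 - 3375 = -340133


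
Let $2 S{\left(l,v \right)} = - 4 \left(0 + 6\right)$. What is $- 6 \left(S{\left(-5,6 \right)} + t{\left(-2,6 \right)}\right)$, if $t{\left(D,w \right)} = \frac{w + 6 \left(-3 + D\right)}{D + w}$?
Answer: $108$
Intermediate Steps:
$S{\left(l,v \right)} = -12$ ($S{\left(l,v \right)} = \frac{\left(-4\right) \left(0 + 6\right)}{2} = \frac{\left(-4\right) 6}{2} = \frac{1}{2} \left(-24\right) = -12$)
$t{\left(D,w \right)} = \frac{-18 + w + 6 D}{D + w}$ ($t{\left(D,w \right)} = \frac{w + \left(-18 + 6 D\right)}{D + w} = \frac{-18 + w + 6 D}{D + w}$)
$- 6 \left(S{\left(-5,6 \right)} + t{\left(-2,6 \right)}\right) = - 6 \left(-12 + \frac{-18 + 6 + 6 \left(-2\right)}{-2 + 6}\right) = - 6 \left(-12 + \frac{-18 + 6 - 12}{4}\right) = - 6 \left(-12 + \frac{1}{4} \left(-24\right)\right) = - 6 \left(-12 - 6\right) = \left(-6\right) \left(-18\right) = 108$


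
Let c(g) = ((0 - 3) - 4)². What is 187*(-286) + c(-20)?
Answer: -53433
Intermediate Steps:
c(g) = 49 (c(g) = (-3 - 4)² = (-7)² = 49)
187*(-286) + c(-20) = 187*(-286) + 49 = -53482 + 49 = -53433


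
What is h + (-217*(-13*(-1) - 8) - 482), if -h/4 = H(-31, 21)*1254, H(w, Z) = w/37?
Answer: 97517/37 ≈ 2635.6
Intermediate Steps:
H(w, Z) = w/37 (H(w, Z) = w*(1/37) = w/37)
h = 155496/37 (h = -4*(1/37)*(-31)*1254 = -(-124)*1254/37 = -4*(-38874/37) = 155496/37 ≈ 4202.6)
h + (-217*(-13*(-1) - 8) - 482) = 155496/37 + (-217*(-13*(-1) - 8) - 482) = 155496/37 + (-217*(13 - 8) - 482) = 155496/37 + (-217*5 - 482) = 155496/37 + (-1085 - 482) = 155496/37 - 1567 = 97517/37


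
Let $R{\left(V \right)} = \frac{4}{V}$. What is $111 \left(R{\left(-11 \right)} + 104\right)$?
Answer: $\frac{126540}{11} \approx 11504.0$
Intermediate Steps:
$111 \left(R{\left(-11 \right)} + 104\right) = 111 \left(\frac{4}{-11} + 104\right) = 111 \left(4 \left(- \frac{1}{11}\right) + 104\right) = 111 \left(- \frac{4}{11} + 104\right) = 111 \cdot \frac{1140}{11} = \frac{126540}{11}$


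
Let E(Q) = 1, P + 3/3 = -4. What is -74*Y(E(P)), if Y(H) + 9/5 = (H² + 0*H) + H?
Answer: -74/5 ≈ -14.800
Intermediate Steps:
P = -5 (P = -1 - 4 = -5)
Y(H) = -9/5 + H + H² (Y(H) = -9/5 + ((H² + 0*H) + H) = -9/5 + ((H² + 0) + H) = -9/5 + (H² + H) = -9/5 + (H + H²) = -9/5 + H + H²)
-74*Y(E(P)) = -74*(-9/5 + 1 + 1²) = -74*(-9/5 + 1 + 1) = -74*⅕ = -74/5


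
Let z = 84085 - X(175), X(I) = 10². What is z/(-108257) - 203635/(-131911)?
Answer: 78894740/102735893 ≈ 0.76794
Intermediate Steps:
X(I) = 100
z = 83985 (z = 84085 - 1*100 = 84085 - 100 = 83985)
z/(-108257) - 203635/(-131911) = 83985/(-108257) - 203635/(-131911) = 83985*(-1/108257) - 203635*(-1/131911) = -83985/108257 + 1465/949 = 78894740/102735893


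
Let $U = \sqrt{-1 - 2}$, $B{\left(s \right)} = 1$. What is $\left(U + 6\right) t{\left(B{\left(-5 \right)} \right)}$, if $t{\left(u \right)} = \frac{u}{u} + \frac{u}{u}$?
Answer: $12 + 2 i \sqrt{3} \approx 12.0 + 3.4641 i$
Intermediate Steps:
$t{\left(u \right)} = 2$ ($t{\left(u \right)} = 1 + 1 = 2$)
$U = i \sqrt{3}$ ($U = \sqrt{-3} = i \sqrt{3} \approx 1.732 i$)
$\left(U + 6\right) t{\left(B{\left(-5 \right)} \right)} = \left(i \sqrt{3} + 6\right) 2 = \left(6 + i \sqrt{3}\right) 2 = 12 + 2 i \sqrt{3}$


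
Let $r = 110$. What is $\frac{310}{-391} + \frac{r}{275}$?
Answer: $- \frac{768}{1955} \approx -0.39284$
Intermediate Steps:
$\frac{310}{-391} + \frac{r}{275} = \frac{310}{-391} + \frac{110}{275} = 310 \left(- \frac{1}{391}\right) + 110 \cdot \frac{1}{275} = - \frac{310}{391} + \frac{2}{5} = - \frac{768}{1955}$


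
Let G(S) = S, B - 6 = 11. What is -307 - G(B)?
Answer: -324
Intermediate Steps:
B = 17 (B = 6 + 11 = 17)
-307 - G(B) = -307 - 1*17 = -307 - 17 = -324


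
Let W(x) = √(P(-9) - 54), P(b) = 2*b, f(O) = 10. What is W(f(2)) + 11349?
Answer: 11349 + 6*I*√2 ≈ 11349.0 + 8.4853*I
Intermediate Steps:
W(x) = 6*I*√2 (W(x) = √(2*(-9) - 54) = √(-18 - 54) = √(-72) = 6*I*√2)
W(f(2)) + 11349 = 6*I*√2 + 11349 = 11349 + 6*I*√2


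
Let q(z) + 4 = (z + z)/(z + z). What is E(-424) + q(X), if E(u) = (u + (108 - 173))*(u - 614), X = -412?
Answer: 507579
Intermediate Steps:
q(z) = -3 (q(z) = -4 + (z + z)/(z + z) = -4 + (2*z)/((2*z)) = -4 + (2*z)*(1/(2*z)) = -4 + 1 = -3)
E(u) = (-614 + u)*(-65 + u) (E(u) = (u - 65)*(-614 + u) = (-65 + u)*(-614 + u) = (-614 + u)*(-65 + u))
E(-424) + q(X) = (39910 + (-424)**2 - 679*(-424)) - 3 = (39910 + 179776 + 287896) - 3 = 507582 - 3 = 507579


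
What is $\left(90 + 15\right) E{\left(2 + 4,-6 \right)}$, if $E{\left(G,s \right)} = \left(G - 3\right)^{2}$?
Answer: $945$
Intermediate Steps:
$E{\left(G,s \right)} = \left(-3 + G\right)^{2}$
$\left(90 + 15\right) E{\left(2 + 4,-6 \right)} = \left(90 + 15\right) \left(-3 + \left(2 + 4\right)\right)^{2} = 105 \left(-3 + 6\right)^{2} = 105 \cdot 3^{2} = 105 \cdot 9 = 945$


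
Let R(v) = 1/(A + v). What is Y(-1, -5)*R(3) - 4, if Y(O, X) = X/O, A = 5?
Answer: -27/8 ≈ -3.3750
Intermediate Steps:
R(v) = 1/(5 + v)
Y(-1, -5)*R(3) - 4 = (-5/(-1))/(5 + 3) - 4 = -5*(-1)/8 - 4 = 5*(1/8) - 4 = 5/8 - 4 = -27/8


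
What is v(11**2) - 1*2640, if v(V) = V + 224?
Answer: -2295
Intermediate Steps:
v(V) = 224 + V
v(11**2) - 1*2640 = (224 + 11**2) - 1*2640 = (224 + 121) - 2640 = 345 - 2640 = -2295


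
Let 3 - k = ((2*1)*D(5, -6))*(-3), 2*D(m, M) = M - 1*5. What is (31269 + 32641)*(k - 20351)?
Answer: -1302549710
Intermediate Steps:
D(m, M) = -5/2 + M/2 (D(m, M) = (M - 1*5)/2 = (M - 5)/2 = (-5 + M)/2 = -5/2 + M/2)
k = -30 (k = 3 - (2*1)*(-5/2 + (½)*(-6))*(-3) = 3 - 2*(-5/2 - 3)*(-3) = 3 - 2*(-11/2)*(-3) = 3 - (-11)*(-3) = 3 - 1*33 = 3 - 33 = -30)
(31269 + 32641)*(k - 20351) = (31269 + 32641)*(-30 - 20351) = 63910*(-20381) = -1302549710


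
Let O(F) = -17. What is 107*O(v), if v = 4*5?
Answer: -1819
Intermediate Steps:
v = 20
107*O(v) = 107*(-17) = -1819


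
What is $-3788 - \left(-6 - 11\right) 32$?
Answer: $-3244$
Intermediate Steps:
$-3788 - \left(-6 - 11\right) 32 = -3788 - \left(-17\right) 32 = -3788 - -544 = -3788 + 544 = -3244$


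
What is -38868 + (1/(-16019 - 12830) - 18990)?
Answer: -1669145443/28849 ≈ -57858.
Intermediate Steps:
-38868 + (1/(-16019 - 12830) - 18990) = -38868 + (1/(-28849) - 18990) = -38868 + (-1/28849 - 18990) = -38868 - 547842511/28849 = -1669145443/28849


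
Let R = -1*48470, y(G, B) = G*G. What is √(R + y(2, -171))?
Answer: I*√48466 ≈ 220.15*I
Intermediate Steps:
y(G, B) = G²
R = -48470
√(R + y(2, -171)) = √(-48470 + 2²) = √(-48470 + 4) = √(-48466) = I*√48466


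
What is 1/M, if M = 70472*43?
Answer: 1/3030296 ≈ 3.3000e-7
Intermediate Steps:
M = 3030296
1/M = 1/3030296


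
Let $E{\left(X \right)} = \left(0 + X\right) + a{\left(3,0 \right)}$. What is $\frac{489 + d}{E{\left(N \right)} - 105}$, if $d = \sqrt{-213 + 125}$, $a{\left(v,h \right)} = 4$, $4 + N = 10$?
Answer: $- \frac{489}{95} - \frac{2 i \sqrt{22}}{95} \approx -5.1474 - 0.098746 i$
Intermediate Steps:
$N = 6$ ($N = -4 + 10 = 6$)
$d = 2 i \sqrt{22}$ ($d = \sqrt{-88} = 2 i \sqrt{22} \approx 9.3808 i$)
$E{\left(X \right)} = 4 + X$ ($E{\left(X \right)} = \left(0 + X\right) + 4 = X + 4 = 4 + X$)
$\frac{489 + d}{E{\left(N \right)} - 105} = \frac{489 + 2 i \sqrt{22}}{\left(4 + 6\right) - 105} = \frac{489 + 2 i \sqrt{22}}{10 - 105} = \frac{489 + 2 i \sqrt{22}}{-95} = \left(489 + 2 i \sqrt{22}\right) \left(- \frac{1}{95}\right) = - \frac{489}{95} - \frac{2 i \sqrt{22}}{95}$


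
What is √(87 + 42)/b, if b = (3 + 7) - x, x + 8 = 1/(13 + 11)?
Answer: 24*√129/431 ≈ 0.63245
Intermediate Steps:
x = -191/24 (x = -8 + 1/(13 + 11) = -8 + 1/24 = -191/24 ≈ -7.9583)
b = 431/24 (b = (3 + 7) - 1*(-191/24) = 10 + 191/24 = 431/24 ≈ 17.958)
√(87 + 42)/b = √(87 + 42)/(431/24) = √129*(24/431) = 24*√129/431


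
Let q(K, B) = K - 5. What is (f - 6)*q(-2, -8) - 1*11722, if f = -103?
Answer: -10959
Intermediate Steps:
q(K, B) = -5 + K
(f - 6)*q(-2, -8) - 1*11722 = (-103 - 6)*(-5 - 2) - 1*11722 = -109*(-7) - 11722 = 763 - 11722 = -10959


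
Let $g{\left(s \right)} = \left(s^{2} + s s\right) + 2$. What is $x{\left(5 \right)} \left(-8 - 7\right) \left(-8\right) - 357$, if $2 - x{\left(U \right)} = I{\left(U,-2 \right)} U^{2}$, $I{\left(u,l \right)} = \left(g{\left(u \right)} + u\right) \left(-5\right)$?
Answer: $854883$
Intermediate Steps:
$g{\left(s \right)} = 2 + 2 s^{2}$ ($g{\left(s \right)} = \left(s^{2} + s^{2}\right) + 2 = 2 s^{2} + 2 = 2 + 2 s^{2}$)
$I{\left(u,l \right)} = -10 - 10 u^{2} - 5 u$ ($I{\left(u,l \right)} = \left(\left(2 + 2 u^{2}\right) + u\right) \left(-5\right) = \left(2 + u + 2 u^{2}\right) \left(-5\right) = -10 - 10 u^{2} - 5 u$)
$x{\left(U \right)} = 2 - U^{2} \left(-10 - 10 U^{2} - 5 U\right)$ ($x{\left(U \right)} = 2 - \left(-10 - 10 U^{2} - 5 U\right) U^{2} = 2 - U^{2} \left(-10 - 10 U^{2} - 5 U\right)$)
$x{\left(5 \right)} \left(-8 - 7\right) \left(-8\right) - 357 = \left(2 + 5 \cdot 5^{2} \left(2 + 5 + 2 \cdot 5^{2}\right)\right) \left(-8 - 7\right) \left(-8\right) - 357 = \left(2 + 5 \cdot 25 \left(2 + 5 + 2 \cdot 25\right)\right) \left(\left(-15\right) \left(-8\right)\right) - 357 = \left(2 + 5 \cdot 25 \left(2 + 5 + 50\right)\right) 120 - 357 = \left(2 + 5 \cdot 25 \cdot 57\right) 120 - 357 = \left(2 + 7125\right) 120 - 357 = 7127 \cdot 120 - 357 = 855240 - 357 = 854883$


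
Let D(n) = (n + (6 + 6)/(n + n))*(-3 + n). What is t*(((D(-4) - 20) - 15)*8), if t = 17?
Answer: 476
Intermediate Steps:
D(n) = (-3 + n)*(n + 6/n) (D(n) = (n + 12/((2*n)))*(-3 + n) = (n + 12*(1/(2*n)))*(-3 + n) = (n + 6/n)*(-3 + n) = (-3 + n)*(n + 6/n))
t*(((D(-4) - 20) - 15)*8) = 17*((((6 + (-4)² - 18/(-4) - 3*(-4)) - 20) - 15)*8) = 17*((((6 + 16 - 18*(-¼) + 12) - 20) - 15)*8) = 17*((((6 + 16 + 9/2 + 12) - 20) - 15)*8) = 17*(((77/2 - 20) - 15)*8) = 17*((37/2 - 15)*8) = 17*((7/2)*8) = 17*28 = 476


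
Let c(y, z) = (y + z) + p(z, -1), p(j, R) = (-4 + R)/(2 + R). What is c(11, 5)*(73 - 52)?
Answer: 231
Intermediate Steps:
p(j, R) = (-4 + R)/(2 + R)
c(y, z) = -5 + y + z (c(y, z) = (y + z) + (-4 - 1)/(2 - 1) = (y + z) - 5/1 = (y + z) + 1*(-5) = (y + z) - 5 = -5 + y + z)
c(11, 5)*(73 - 52) = (-5 + 11 + 5)*(73 - 52) = 11*21 = 231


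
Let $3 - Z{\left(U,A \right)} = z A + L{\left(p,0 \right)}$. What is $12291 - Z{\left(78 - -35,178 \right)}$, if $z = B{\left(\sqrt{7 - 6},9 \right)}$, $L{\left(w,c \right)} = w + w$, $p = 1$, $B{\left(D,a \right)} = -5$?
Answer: $11400$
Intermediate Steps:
$L{\left(w,c \right)} = 2 w$
$z = -5$
$Z{\left(U,A \right)} = 1 + 5 A$ ($Z{\left(U,A \right)} = 3 - \left(- 5 A + 2 \cdot 1\right) = 3 - \left(- 5 A + 2\right) = 3 - \left(2 - 5 A\right) = 3 + \left(-2 + 5 A\right) = 1 + 5 A$)
$12291 - Z{\left(78 - -35,178 \right)} = 12291 - \left(1 + 5 \cdot 178\right) = 12291 - \left(1 + 890\right) = 12291 - 891 = 11400$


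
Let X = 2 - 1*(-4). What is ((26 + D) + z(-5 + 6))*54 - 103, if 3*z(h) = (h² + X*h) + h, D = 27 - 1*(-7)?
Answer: 3281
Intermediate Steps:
X = 6 (X = 2 + 4 = 6)
D = 34 (D = 27 + 7 = 34)
z(h) = h²/3 + 7*h/3 (z(h) = ((h² + 6*h) + h)/3 = (h² + 7*h)/3 = h²/3 + 7*h/3)
((26 + D) + z(-5 + 6))*54 - 103 = ((26 + 34) + (-5 + 6)*(7 + (-5 + 6))/3)*54 - 103 = (60 + (⅓)*1*(7 + 1))*54 - 103 = (60 + (⅓)*1*8)*54 - 103 = (60 + 8/3)*54 - 103 = (188/3)*54 - 103 = 3384 - 103 = 3281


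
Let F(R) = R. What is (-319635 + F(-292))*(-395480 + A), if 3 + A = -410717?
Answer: 257925147400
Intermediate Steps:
A = -410720 (A = -3 - 410717 = -410720)
(-319635 + F(-292))*(-395480 + A) = (-319635 - 292)*(-395480 - 410720) = -319927*(-806200) = 257925147400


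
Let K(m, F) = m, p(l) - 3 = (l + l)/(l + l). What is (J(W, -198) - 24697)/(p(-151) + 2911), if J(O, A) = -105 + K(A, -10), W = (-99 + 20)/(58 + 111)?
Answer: -5000/583 ≈ -8.5763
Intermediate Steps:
p(l) = 4 (p(l) = 3 + (l + l)/(l + l) = 3 + (2*l)/((2*l)) = 3 + (2*l)*(1/(2*l)) = 3 + 1 = 4)
W = -79/169 ≈ -0.46746
J(O, A) = -105 + A
(J(W, -198) - 24697)/(p(-151) + 2911) = ((-105 - 198) - 24697)/(4 + 2911) = (-303 - 24697)/2915 = -25000*1/2915 = -5000/583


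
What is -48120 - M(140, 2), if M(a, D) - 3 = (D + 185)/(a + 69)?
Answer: -914354/19 ≈ -48124.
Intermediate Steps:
M(a, D) = 3 + (185 + D)/(69 + a) (M(a, D) = 3 + (D + 185)/(a + 69) = 3 + (185 + D)/(69 + a))
-48120 - M(140, 2) = -48120 - (392 + 2 + 3*140)/(69 + 140) = -48120 - (392 + 2 + 420)/209 = -48120 - 814/209 = -48120 - 1*74/19 = -48120 - 74/19 = -914354/19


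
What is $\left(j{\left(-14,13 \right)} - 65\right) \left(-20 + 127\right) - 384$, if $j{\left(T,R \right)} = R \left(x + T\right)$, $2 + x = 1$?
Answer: $-28204$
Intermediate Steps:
$x = -1$ ($x = -2 + 1 = -1$)
$j{\left(T,R \right)} = R \left(-1 + T\right)$
$\left(j{\left(-14,13 \right)} - 65\right) \left(-20 + 127\right) - 384 = \left(13 \left(-1 - 14\right) - 65\right) \left(-20 + 127\right) - 384 = \left(13 \left(-15\right) - 65\right) 107 - 384 = \left(-195 - 65\right) 107 - 384 = \left(-260\right) 107 - 384 = -27820 - 384 = -28204$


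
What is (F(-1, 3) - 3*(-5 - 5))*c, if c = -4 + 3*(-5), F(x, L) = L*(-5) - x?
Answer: -304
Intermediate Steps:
F(x, L) = -x - 5*L (F(x, L) = -5*L - x = -x - 5*L)
c = -19 (c = -4 - 15 = -19)
(F(-1, 3) - 3*(-5 - 5))*c = ((-1*(-1) - 5*3) - 3*(-5 - 5))*(-19) = ((1 - 15) - 3*(-10))*(-19) = (-14 + 30)*(-19) = 16*(-19) = -304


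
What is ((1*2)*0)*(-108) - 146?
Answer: -146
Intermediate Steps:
((1*2)*0)*(-108) - 146 = (2*0)*(-108) - 146 = 0*(-108) - 146 = 0 - 146 = -146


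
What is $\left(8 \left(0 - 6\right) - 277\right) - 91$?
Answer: $-416$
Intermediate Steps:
$\left(8 \left(0 - 6\right) - 277\right) - 91 = \left(8 \left(-6\right) - 277\right) - 91 = \left(-48 - 277\right) - 91 = -325 - 91 = -416$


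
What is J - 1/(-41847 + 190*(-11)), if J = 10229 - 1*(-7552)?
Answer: 781243798/43937 ≈ 17781.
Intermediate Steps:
J = 17781 (J = 10229 + 7552 = 17781)
J - 1/(-41847 + 190*(-11)) = 17781 - 1/(-41847 + 190*(-11)) = 17781 - 1/(-41847 - 2090) = 17781 - 1/(-43937) = 17781 - 1*(-1/43937) = 17781 + 1/43937 = 781243798/43937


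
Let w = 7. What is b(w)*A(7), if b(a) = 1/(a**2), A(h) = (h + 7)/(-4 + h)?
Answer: 2/21 ≈ 0.095238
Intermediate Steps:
A(h) = (7 + h)/(-4 + h)
b(a) = a**(-2)
b(w)*A(7) = ((7 + 7)/(-4 + 7))/7**2 = (14/3)/49 = ((1/3)*14)/49 = (1/49)*(14/3) = 2/21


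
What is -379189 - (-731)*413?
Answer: -77286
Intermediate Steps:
-379189 - (-731)*413 = -379189 - 1*(-301903) = -379189 + 301903 = -77286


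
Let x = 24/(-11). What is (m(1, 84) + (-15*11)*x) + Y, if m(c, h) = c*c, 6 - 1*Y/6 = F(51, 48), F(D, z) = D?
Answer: 91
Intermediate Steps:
Y = -270 (Y = 36 - 6*51 = 36 - 306 = -270)
x = -24/11 (x = 24*(-1/11) = -24/11 ≈ -2.1818)
m(c, h) = c²
(m(1, 84) + (-15*11)*x) + Y = (1² - 15*11*(-24/11)) - 270 = (1 - 165*(-24/11)) - 270 = (1 + 360) - 270 = 361 - 270 = 91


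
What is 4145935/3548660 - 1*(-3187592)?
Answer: 2262336874531/709732 ≈ 3.1876e+6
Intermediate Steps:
4145935/3548660 - 1*(-3187592) = 4145935*(1/3548660) + 3187592 = 829187/709732 + 3187592 = 2262336874531/709732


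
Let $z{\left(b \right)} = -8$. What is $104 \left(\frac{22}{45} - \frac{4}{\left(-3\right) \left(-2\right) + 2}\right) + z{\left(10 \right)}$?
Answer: $- \frac{412}{45} \approx -9.1555$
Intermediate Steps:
$104 \left(\frac{22}{45} - \frac{4}{\left(-3\right) \left(-2\right) + 2}\right) + z{\left(10 \right)} = 104 \left(\frac{22}{45} - \frac{4}{\left(-3\right) \left(-2\right) + 2}\right) - 8 = 104 \left(22 \cdot \frac{1}{45} - \frac{4}{6 + 2}\right) - 8 = 104 \left(\frac{22}{45} - \frac{4}{8}\right) - 8 = 104 \left(\frac{22}{45} - \frac{1}{2}\right) - 8 = 104 \left(- \frac{1}{90}\right) - 8 = - \frac{52}{45} - 8 = - \frac{412}{45}$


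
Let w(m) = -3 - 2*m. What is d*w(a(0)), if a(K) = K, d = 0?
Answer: 0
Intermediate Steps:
d*w(a(0)) = 0*(-3 - 2*0) = 0*(-3 + 0) = 0*(-3) = 0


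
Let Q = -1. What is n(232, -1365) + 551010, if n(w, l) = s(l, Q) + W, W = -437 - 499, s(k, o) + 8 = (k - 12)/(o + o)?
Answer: 1101509/2 ≈ 5.5075e+5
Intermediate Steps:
s(k, o) = -8 + (-12 + k)/(2*o) (s(k, o) = -8 + (k - 12)/(o + o) = -8 + (-12 + k)/((2*o)) = -8 + (-12 + k)*(1/(2*o)) = -8 + (-12 + k)/(2*o))
W = -936
n(w, l) = -938 - l/2 (n(w, l) = (1/2)*(-12 + l - 16*(-1))/(-1) - 936 = (1/2)*(-1)*(-12 + l + 16) - 936 = (1/2)*(-1)*(4 + l) - 936 = (-2 - l/2) - 936 = -938 - l/2)
n(232, -1365) + 551010 = (-938 - 1/2*(-1365)) + 551010 = (-938 + 1365/2) + 551010 = -511/2 + 551010 = 1101509/2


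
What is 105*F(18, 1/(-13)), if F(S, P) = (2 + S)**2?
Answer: 42000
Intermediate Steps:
105*F(18, 1/(-13)) = 105*(2 + 18)**2 = 105*20**2 = 105*400 = 42000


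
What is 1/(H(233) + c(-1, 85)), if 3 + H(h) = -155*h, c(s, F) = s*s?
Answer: -1/36117 ≈ -2.7688e-5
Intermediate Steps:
c(s, F) = s²
H(h) = -3 - 155*h
1/(H(233) + c(-1, 85)) = 1/((-3 - 155*233) + (-1)²) = 1/((-3 - 36115) + 1) = 1/(-36118 + 1) = 1/(-36117) = -1/36117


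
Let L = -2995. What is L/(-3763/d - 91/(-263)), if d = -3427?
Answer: -2699396495/1301526 ≈ -2074.0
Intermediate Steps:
L/(-3763/d - 91/(-263)) = -2995/(-3763/(-3427) - 91/(-263)) = -2995/(-3763*(-1/3427) - 91*(-1/263)) = -2995/(3763/3427 + 91/263) = -2995/1301526/901301 = -2995*901301/1301526 = -2699396495/1301526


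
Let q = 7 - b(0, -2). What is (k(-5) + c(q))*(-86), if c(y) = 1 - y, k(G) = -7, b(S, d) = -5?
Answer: 1548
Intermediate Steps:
q = 12 (q = 7 - 1*(-5) = 7 + 5 = 12)
(k(-5) + c(q))*(-86) = (-7 + (1 - 1*12))*(-86) = (-7 + (1 - 12))*(-86) = (-7 - 11)*(-86) = -18*(-86) = 1548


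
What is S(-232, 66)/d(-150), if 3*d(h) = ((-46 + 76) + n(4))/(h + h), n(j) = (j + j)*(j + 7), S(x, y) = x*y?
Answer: 6890400/59 ≈ 1.1679e+5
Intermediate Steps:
n(j) = 2*j*(7 + j) (n(j) = (2*j)*(7 + j) = 2*j*(7 + j))
d(h) = 59/(3*h) (d(h) = (((-46 + 76) + 2*4*(7 + 4))/(h + h))/3 = ((30 + 2*4*11)/((2*h)))/3 = ((30 + 88)*(1/(2*h)))/3 = (118*(1/(2*h)))/3 = (59/h)/3 = 59/(3*h))
S(-232, 66)/d(-150) = (-232*66)/(((59/3)/(-150))) = -15312/((59/3)*(-1/150)) = -15312/(-59/450) = -15312*(-450/59) = 6890400/59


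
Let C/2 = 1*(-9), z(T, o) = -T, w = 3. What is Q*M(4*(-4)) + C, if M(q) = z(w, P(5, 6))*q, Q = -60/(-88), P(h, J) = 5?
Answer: 162/11 ≈ 14.727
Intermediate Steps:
Q = 15/22 (Q = -60*(-1/88) = 15/22 ≈ 0.68182)
M(q) = -3*q (M(q) = (-1*3)*q = -3*q)
C = -18 (C = 2*(1*(-9)) = 2*(-9) = -18)
Q*M(4*(-4)) + C = 15*(-12*(-4))/22 - 18 = 15*(-3*(-16))/22 - 18 = (15/22)*48 - 18 = 360/11 - 18 = 162/11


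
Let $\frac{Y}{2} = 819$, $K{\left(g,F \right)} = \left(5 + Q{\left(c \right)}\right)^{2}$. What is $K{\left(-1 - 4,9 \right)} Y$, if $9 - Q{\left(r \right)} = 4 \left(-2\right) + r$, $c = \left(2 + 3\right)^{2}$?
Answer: $14742$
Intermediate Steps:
$c = 25$ ($c = 5^{2} = 25$)
$Q{\left(r \right)} = 17 - r$ ($Q{\left(r \right)} = 9 - \left(4 \left(-2\right) + r\right) = 9 - \left(-8 + r\right) = 17 - r$)
$K{\left(g,F \right)} = 9$ ($K{\left(g,F \right)} = \left(5 + \left(17 - 25\right)\right)^{2} = \left(5 - 8\right)^{2} = \left(-3\right)^{2} = 9$)
$Y = 1638$ ($Y = 2 \cdot 819 = 1638$)
$K{\left(-1 - 4,9 \right)} Y = 9 \cdot 1638 = 14742$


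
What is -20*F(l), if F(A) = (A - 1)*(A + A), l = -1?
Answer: -80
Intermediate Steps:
F(A) = 2*A*(-1 + A) (F(A) = (-1 + A)*(2*A) = 2*A*(-1 + A))
-20*F(l) = -40*(-1)*(-1 - 1) = -40*(-1)*(-2) = -20*4 = -80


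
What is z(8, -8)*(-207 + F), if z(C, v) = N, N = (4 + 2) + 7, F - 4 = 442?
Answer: 3107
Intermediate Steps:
F = 446 (F = 4 + 442 = 446)
N = 13 (N = 6 + 7 = 13)
z(C, v) = 13
z(8, -8)*(-207 + F) = 13*(-207 + 446) = 13*239 = 3107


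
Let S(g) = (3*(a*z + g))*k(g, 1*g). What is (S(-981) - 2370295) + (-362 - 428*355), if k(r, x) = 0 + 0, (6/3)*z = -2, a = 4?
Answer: -2522597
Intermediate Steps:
z = -1 (z = (½)*(-2) = -1)
k(r, x) = 0
S(g) = 0 (S(g) = (3*(4*(-1) + g))*0 = (3*(-4 + g))*0 = (-12 + 3*g)*0 = 0)
(S(-981) - 2370295) + (-362 - 428*355) = (0 - 2370295) + (-362 - 428*355) = -2370295 + (-362 - 151940) = -2370295 - 152302 = -2522597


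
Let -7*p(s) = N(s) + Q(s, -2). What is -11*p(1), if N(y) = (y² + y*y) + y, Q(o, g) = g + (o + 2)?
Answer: 44/7 ≈ 6.2857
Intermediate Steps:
Q(o, g) = 2 + g + o (Q(o, g) = g + (2 + o) = 2 + g + o)
N(y) = y + 2*y² (N(y) = (y² + y²) + y = 2*y² + y = y + 2*y²)
p(s) = -s/7 - s*(1 + 2*s)/7 (p(s) = -(s*(1 + 2*s) + (2 - 2 + s))/7 = -(s*(1 + 2*s) + s)/7 = -(s + s*(1 + 2*s))/7 = -s/7 - s*(1 + 2*s)/7)
-11*p(1) = -22*(-1 - 1*1)/7 = -22*(-1 - 1)/7 = -22*(-2)/7 = -11*(-4/7) = 44/7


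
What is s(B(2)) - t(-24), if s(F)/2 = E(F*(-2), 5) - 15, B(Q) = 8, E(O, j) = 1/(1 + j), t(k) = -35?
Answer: 16/3 ≈ 5.3333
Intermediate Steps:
s(F) = -89/3 (s(F) = 2*(1/(1 + 5) - 15) = 2*(1/6 - 15) = 2*(⅙ - 15) = 2*(-89/6) = -89/3)
s(B(2)) - t(-24) = -89/3 - 1*(-35) = -89/3 + 35 = 16/3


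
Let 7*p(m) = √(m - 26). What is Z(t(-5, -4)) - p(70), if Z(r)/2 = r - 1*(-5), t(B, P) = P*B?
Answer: 50 - 2*√11/7 ≈ 49.052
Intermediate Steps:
t(B, P) = B*P
Z(r) = 10 + 2*r (Z(r) = 2*(r - 1*(-5)) = 2*(r + 5) = 2*(5 + r) = 10 + 2*r)
p(m) = √(-26 + m)/7 (p(m) = √(m - 26)/7 = √(-26 + m)/7)
Z(t(-5, -4)) - p(70) = (10 + 2*(-5*(-4))) - √(-26 + 70)/7 = (10 + 2*20) - √44/7 = (10 + 40) - 2*√11/7 = 50 - 2*√11/7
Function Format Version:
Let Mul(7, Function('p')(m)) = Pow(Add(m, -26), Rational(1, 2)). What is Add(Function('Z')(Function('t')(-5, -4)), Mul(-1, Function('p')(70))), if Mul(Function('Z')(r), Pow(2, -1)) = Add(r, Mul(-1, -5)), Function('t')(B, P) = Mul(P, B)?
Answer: Add(50, Mul(Rational(-2, 7), Pow(11, Rational(1, 2)))) ≈ 49.052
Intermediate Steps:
Function('t')(B, P) = Mul(B, P)
Function('Z')(r) = Add(10, Mul(2, r)) (Function('Z')(r) = Mul(2, Add(r, Mul(-1, -5))) = Mul(2, Add(r, 5)) = Mul(2, Add(5, r)) = Add(10, Mul(2, r)))
Function('p')(m) = Mul(Rational(1, 7), Pow(Add(-26, m), Rational(1, 2))) (Function('p')(m) = Mul(Rational(1, 7), Pow(Add(m, -26), Rational(1, 2))) = Mul(Rational(1, 7), Pow(Add(-26, m), Rational(1, 2))))
Add(Function('Z')(Function('t')(-5, -4)), Mul(-1, Function('p')(70))) = Add(Add(10, Mul(2, Mul(-5, -4))), Mul(-1, Mul(Rational(1, 7), Pow(Add(-26, 70), Rational(1, 2))))) = Add(Add(10, Mul(2, 20)), Mul(-1, Mul(Rational(1, 7), Pow(44, Rational(1, 2))))) = Add(Add(10, 40), Mul(-1, Mul(Rational(1, 7), Mul(2, Pow(11, Rational(1, 2)))))) = Add(50, Mul(-1, Mul(Rational(2, 7), Pow(11, Rational(1, 2))))) = Add(50, Mul(Rational(-2, 7), Pow(11, Rational(1, 2))))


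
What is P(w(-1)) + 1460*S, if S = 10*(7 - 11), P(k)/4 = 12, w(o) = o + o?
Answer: -58352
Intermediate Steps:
w(o) = 2*o
P(k) = 48 (P(k) = 4*12 = 48)
S = -40 (S = 10*(-4) = -40)
P(w(-1)) + 1460*S = 48 + 1460*(-40) = 48 - 58400 = -58352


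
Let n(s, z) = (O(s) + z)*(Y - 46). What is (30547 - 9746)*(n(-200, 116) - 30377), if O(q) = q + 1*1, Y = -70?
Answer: -431599949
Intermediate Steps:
O(q) = 1 + q (O(q) = q + 1 = 1 + q)
n(s, z) = -116 - 116*s - 116*z (n(s, z) = ((1 + s) + z)*(-70 - 46) = (1 + s + z)*(-116) = -116 - 116*s - 116*z)
(30547 - 9746)*(n(-200, 116) - 30377) = (30547 - 9746)*((-116 - 116*(-200) - 116*116) - 30377) = 20801*((-116 + 23200 - 13456) - 30377) = 20801*(9628 - 30377) = 20801*(-20749) = -431599949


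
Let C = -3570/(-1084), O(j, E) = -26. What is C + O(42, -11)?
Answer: -12307/542 ≈ -22.707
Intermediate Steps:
C = 1785/542 (C = -3570*(-1/1084) = 1785/542 ≈ 3.2934)
C + O(42, -11) = 1785/542 - 26 = -12307/542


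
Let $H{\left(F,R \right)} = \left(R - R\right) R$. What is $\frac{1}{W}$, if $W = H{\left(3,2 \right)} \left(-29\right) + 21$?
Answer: $\frac{1}{21} \approx 0.047619$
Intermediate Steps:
$H{\left(F,R \right)} = 0$ ($H{\left(F,R \right)} = 0 R = 0$)
$W = 21$ ($W = 0 \left(-29\right) + 21 = 0 + 21 = 21$)
$\frac{1}{W} = \frac{1}{21}$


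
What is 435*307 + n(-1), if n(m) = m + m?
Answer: 133543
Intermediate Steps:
n(m) = 2*m
435*307 + n(-1) = 435*307 + 2*(-1) = 133545 - 2 = 133543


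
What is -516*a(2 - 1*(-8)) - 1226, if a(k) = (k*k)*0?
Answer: -1226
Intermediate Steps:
a(k) = 0 (a(k) = k**2*0 = 0)
-516*a(2 - 1*(-8)) - 1226 = -516*0 - 1226 = 0 - 1226 = -1226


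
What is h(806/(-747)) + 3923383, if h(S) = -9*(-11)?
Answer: 3923482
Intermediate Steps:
h(S) = 99
h(806/(-747)) + 3923383 = 99 + 3923383 = 3923482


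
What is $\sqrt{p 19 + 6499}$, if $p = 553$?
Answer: $\sqrt{17006} \approx 130.41$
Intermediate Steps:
$\sqrt{p 19 + 6499} = \sqrt{553 \cdot 19 + 6499} = \sqrt{10507 + 6499} = \sqrt{17006}$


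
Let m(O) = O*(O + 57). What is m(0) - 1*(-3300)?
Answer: 3300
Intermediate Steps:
m(O) = O*(57 + O)
m(0) - 1*(-3300) = 0*(57 + 0) - 1*(-3300) = 0*57 + 3300 = 0 + 3300 = 3300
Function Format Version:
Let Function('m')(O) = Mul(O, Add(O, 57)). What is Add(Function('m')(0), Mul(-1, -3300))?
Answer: 3300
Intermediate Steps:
Function('m')(O) = Mul(O, Add(57, O))
Add(Function('m')(0), Mul(-1, -3300)) = Add(Mul(0, Add(57, 0)), Mul(-1, -3300)) = Add(Mul(0, 57), 3300) = Add(0, 3300) = 3300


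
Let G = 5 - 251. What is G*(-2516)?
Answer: 618936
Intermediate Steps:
G = -246
G*(-2516) = -246*(-2516) = 618936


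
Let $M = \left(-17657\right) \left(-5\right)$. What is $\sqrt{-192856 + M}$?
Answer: $9 i \sqrt{1291} \approx 323.37 i$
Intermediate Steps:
$M = 88285$
$\sqrt{-192856 + M} = \sqrt{-192856 + 88285} = \sqrt{-104571} = 9 i \sqrt{1291}$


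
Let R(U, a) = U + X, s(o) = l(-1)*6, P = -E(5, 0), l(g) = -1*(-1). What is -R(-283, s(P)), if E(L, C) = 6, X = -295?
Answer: 578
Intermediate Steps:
l(g) = 1
P = -6 (P = -1*6 = -6)
s(o) = 6 (s(o) = 1*6 = 6)
R(U, a) = -295 + U (R(U, a) = U - 295 = -295 + U)
-R(-283, s(P)) = -(-295 - 283) = -1*(-578) = 578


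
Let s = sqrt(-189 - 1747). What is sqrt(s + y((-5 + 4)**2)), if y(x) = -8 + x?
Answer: sqrt(-7 + 44*I) ≈ 4.3332 + 5.0771*I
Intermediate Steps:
s = 44*I (s = sqrt(-1936) = 44*I ≈ 44.0*I)
sqrt(s + y((-5 + 4)**2)) = sqrt(44*I + (-8 + (-5 + 4)**2)) = sqrt(44*I + (-8 + (-1)**2)) = sqrt(44*I + (-8 + 1)) = sqrt(44*I - 7) = sqrt(-7 + 44*I)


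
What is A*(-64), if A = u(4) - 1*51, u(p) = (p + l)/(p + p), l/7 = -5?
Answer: 3512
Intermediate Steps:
l = -35 (l = 7*(-5) = -35)
u(p) = (-35 + p)/(2*p) (u(p) = (p - 35)/(p + p) = (-35 + p)/((2*p)) = (-35 + p)*(1/(2*p)) = (-35 + p)/(2*p))
A = -439/8 (A = (1/2)*(-35 + 4)/4 - 1*51 = (1/2)*(1/4)*(-31) - 51 = -31/8 - 51 = -439/8 ≈ -54.875)
A*(-64) = -439/8*(-64) = 3512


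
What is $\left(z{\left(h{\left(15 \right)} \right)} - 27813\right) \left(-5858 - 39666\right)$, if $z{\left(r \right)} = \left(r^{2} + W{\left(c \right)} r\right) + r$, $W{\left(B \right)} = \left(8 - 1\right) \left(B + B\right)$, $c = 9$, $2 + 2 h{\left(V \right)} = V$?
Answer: $1226655561$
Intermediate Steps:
$h{\left(V \right)} = -1 + \frac{V}{2}$
$W{\left(B \right)} = 14 B$ ($W{\left(B \right)} = 7 \cdot 2 B = 14 B$)
$z{\left(r \right)} = r^{2} + 127 r$ ($z{\left(r \right)} = \left(r^{2} + 14 \cdot 9 r\right) + r = \left(r^{2} + 126 r\right) + r = r^{2} + 127 r$)
$\left(z{\left(h{\left(15 \right)} \right)} - 27813\right) \left(-5858 - 39666\right) = \left(\left(-1 + \frac{1}{2} \cdot 15\right) \left(127 + \left(-1 + \frac{1}{2} \cdot 15\right)\right) - 27813\right) \left(-5858 - 39666\right) = \left(\left(-1 + \frac{15}{2}\right) \left(127 + \left(-1 + \frac{15}{2}\right)\right) - 27813\right) \left(-45524\right) = \left(\frac{13 \left(127 + \frac{13}{2}\right)}{2} - 27813\right) \left(-45524\right) = \left(\frac{13}{2} \cdot \frac{267}{2} - 27813\right) \left(-45524\right) = \left(\frac{3471}{4} - 27813\right) \left(-45524\right) = \left(- \frac{107781}{4}\right) \left(-45524\right) = 1226655561$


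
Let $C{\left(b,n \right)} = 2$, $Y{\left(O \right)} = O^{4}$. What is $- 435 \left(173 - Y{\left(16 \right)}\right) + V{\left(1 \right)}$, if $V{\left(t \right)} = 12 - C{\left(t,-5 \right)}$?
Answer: $28432915$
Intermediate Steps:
$V{\left(t \right)} = 10$ ($V{\left(t \right)} = 12 - 2 = 10$)
$- 435 \left(173 - Y{\left(16 \right)}\right) + V{\left(1 \right)} = - 435 \left(173 - 16^{4}\right) + 10 = - 435 \left(173 - 65536\right) + 10 = \left(-435\right) \left(-65363\right) + 10 = 28432905 + 10 = 28432915$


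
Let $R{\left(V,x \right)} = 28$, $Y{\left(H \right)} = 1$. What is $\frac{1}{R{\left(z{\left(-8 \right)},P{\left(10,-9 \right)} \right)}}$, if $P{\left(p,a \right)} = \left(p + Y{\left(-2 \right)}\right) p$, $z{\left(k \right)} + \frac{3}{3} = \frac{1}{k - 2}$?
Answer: $\frac{1}{28} \approx 0.035714$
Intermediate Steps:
$z{\left(k \right)} = -1 + \frac{1}{-2 + k}$ ($z{\left(k \right)} = -1 + \frac{1}{k - 2} = -1 + \frac{1}{-2 + k}$)
$P{\left(p,a \right)} = p \left(1 + p\right)$ ($P{\left(p,a \right)} = \left(p + 1\right) p = \left(1 + p\right) p = p \left(1 + p\right)$)
$\frac{1}{R{\left(z{\left(-8 \right)},P{\left(10,-9 \right)} \right)}} = \frac{1}{28}$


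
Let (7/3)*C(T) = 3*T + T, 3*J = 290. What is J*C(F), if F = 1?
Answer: 1160/7 ≈ 165.71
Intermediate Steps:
J = 290/3 (J = (1/3)*290 = 290/3 ≈ 96.667)
C(T) = 12*T/7 (C(T) = 3*(3*T + T)/7 = 3*(4*T)/7 = 12*T/7)
J*C(F) = 290*((12/7)*1)/3 = (290/3)*(12/7) = 1160/7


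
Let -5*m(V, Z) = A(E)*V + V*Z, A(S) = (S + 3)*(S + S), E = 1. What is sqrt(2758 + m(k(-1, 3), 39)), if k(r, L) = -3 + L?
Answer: sqrt(2758) ≈ 52.517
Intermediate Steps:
A(S) = 2*S*(3 + S) (A(S) = (3 + S)*(2*S) = 2*S*(3 + S))
m(V, Z) = -8*V/5 - V*Z/5 (m(V, Z) = -((2*1*(3 + 1))*V + V*Z)/5 = -((2*1*4)*V + V*Z)/5 = -(8*V + V*Z)/5 = -8*V/5 - V*Z/5)
sqrt(2758 + m(k(-1, 3), 39)) = sqrt(2758 - (-3 + 3)*(8 + 39)/5) = sqrt(2758 - 1/5*0*47) = sqrt(2758 + 0) = sqrt(2758)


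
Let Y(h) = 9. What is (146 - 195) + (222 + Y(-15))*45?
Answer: 10346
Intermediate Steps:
(146 - 195) + (222 + Y(-15))*45 = (146 - 195) + (222 + 9)*45 = -49 + 231*45 = -49 + 10395 = 10346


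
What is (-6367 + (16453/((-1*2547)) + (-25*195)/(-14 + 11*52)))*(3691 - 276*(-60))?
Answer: -20409730355399/157914 ≈ -1.2925e+8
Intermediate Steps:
(-6367 + (16453/((-1*2547)) + (-25*195)/(-14 + 11*52)))*(3691 - 276*(-60)) = (-6367 + (16453/(-2547) - 4875/(-14 + 572)))*(3691 + 16560) = (-6367 + (16453*(-1/2547) - 4875/558))*20251 = (-6367 + (-16453/2547 - 4875*1/558))*20251 = (-6367 + (-16453/2547 - 1625/186))*20251 = (-6367 - 2399711/157914)*20251 = -1007838149/157914*20251 = -20409730355399/157914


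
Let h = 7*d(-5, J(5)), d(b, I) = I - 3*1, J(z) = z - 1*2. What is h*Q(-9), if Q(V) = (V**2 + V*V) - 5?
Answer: 0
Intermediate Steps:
J(z) = -2 + z (J(z) = z - 2 = -2 + z)
Q(V) = -5 + 2*V**2 (Q(V) = (V**2 + V**2) - 5 = 2*V**2 - 5 = -5 + 2*V**2)
d(b, I) = -3 + I (d(b, I) = I - 3 = -3 + I)
h = 0 (h = 7*(-3 + (-2 + 5)) = 7*(-3 + 3) = 7*0 = 0)
h*Q(-9) = 0*(-5 + 2*(-9)**2) = 0*(-5 + 2*81) = 0*(-5 + 162) = 0*157 = 0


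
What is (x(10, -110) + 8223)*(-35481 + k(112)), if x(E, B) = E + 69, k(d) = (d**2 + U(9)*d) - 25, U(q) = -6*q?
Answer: -240841020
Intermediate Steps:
k(d) = -25 + d**2 - 54*d (k(d) = (d**2 + (-6*9)*d) - 25 = (d**2 - 54*d) - 25 = -25 + d**2 - 54*d)
x(E, B) = 69 + E
(x(10, -110) + 8223)*(-35481 + k(112)) = ((69 + 10) + 8223)*(-35481 + (-25 + 112**2 - 54*112)) = (79 + 8223)*(-35481 + (-25 + 12544 - 6048)) = 8302*(-35481 + 6471) = 8302*(-29010) = -240841020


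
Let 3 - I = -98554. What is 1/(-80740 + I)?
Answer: 1/17817 ≈ 5.6126e-5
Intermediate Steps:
I = 98557 (I = 3 - 1*(-98554) = 3 + 98554 = 98557)
1/(-80740 + I) = 1/(-80740 + 98557) = 1/17817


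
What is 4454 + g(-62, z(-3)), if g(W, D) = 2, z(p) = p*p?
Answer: 4456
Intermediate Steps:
z(p) = p²
4454 + g(-62, z(-3)) = 4454 + 2 = 4456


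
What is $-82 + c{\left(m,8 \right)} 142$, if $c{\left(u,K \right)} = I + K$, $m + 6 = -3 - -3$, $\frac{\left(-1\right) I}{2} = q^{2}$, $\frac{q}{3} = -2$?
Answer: $-9170$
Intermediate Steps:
$q = -6$ ($q = 3 \left(-2\right) = -6$)
$I = -72$ ($I = - 2 \left(-6\right)^{2} = \left(-2\right) 36 = -72$)
$m = -6$ ($m = -6 - 0 = -6 + \left(-3 + 3\right) = -6 + 0 = -6$)
$c{\left(u,K \right)} = -72 + K$
$-82 + c{\left(m,8 \right)} 142 = -82 + \left(-72 + 8\right) 142 = -82 - 9088 = -9170$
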